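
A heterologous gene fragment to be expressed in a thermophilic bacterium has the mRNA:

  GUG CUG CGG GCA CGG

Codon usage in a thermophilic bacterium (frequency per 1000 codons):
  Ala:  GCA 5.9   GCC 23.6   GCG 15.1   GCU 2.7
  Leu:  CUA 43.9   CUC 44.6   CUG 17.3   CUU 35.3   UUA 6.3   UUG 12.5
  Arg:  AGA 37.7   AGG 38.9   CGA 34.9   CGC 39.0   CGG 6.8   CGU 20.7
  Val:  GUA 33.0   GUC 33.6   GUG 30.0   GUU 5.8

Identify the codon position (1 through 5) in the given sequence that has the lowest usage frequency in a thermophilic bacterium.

4

Codon 1 GUG (Val): 30.0 per 1000.
Codon 2 CUG (Leu): 17.3 per 1000.
Codon 3 CGG (Arg): 6.8 per 1000.
Codon 4 GCA (Ala): 5.9 per 1000.
Codon 5 CGG (Arg): 6.8 per 1000.
Lowest frequency is 5.9 at codon 4.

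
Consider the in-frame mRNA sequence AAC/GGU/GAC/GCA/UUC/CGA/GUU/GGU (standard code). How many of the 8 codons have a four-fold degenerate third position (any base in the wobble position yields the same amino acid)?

Codon 1 AAC (Asn): third position 2-fold.
Codon 2 GGU (Gly): third position 4-fold.
Codon 3 GAC (Asp): third position 2-fold.
Codon 4 GCA (Ala): third position 4-fold.
Codon 5 UUC (Phe): third position 2-fold.
Codon 6 CGA (Arg): third position 4-fold.
Codon 7 GUU (Val): third position 4-fold.
Codon 8 GGU (Gly): third position 4-fold.
Four-fold degenerate third positions: 5.

5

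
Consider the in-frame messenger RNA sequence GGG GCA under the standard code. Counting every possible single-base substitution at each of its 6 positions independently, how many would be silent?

6

Codon 1 (GGG, Gly): 3 synonymous substitutions.
Codon 2 (GCA, Ala): 3 synonymous substitutions.
Total: 3 + 3 = 6.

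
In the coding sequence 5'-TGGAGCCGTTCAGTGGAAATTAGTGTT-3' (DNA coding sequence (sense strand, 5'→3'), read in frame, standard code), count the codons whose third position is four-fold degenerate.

4

Codon 1 TGG (Trp): third position 1-fold.
Codon 2 AGC (Ser): third position 2-fold.
Codon 3 CGT (Arg): third position 4-fold.
Codon 4 TCA (Ser): third position 4-fold.
Codon 5 GTG (Val): third position 4-fold.
Codon 6 GAA (Glu): third position 2-fold.
Codon 7 ATT (Ile): third position 3-fold.
Codon 8 AGT (Ser): third position 2-fold.
Codon 9 GTT (Val): third position 4-fold.
Four-fold degenerate third positions: 4.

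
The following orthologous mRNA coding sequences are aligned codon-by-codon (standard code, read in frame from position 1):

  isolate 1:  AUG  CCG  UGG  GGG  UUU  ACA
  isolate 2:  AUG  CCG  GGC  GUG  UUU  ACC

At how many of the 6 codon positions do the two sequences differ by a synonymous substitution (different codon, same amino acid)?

Codon 1: AUG Met / AUG Met — identical.
Codon 2: CCG Pro / CCG Pro — identical.
Codon 3: UGG Trp / GGC Gly — nonsynonymous.
Codon 4: GGG Gly / GUG Val — nonsynonymous.
Codon 5: UUU Phe / UUU Phe — identical.
Codon 6: ACA Thr / ACC Thr — synonymous.
Synonymous differences: 1.

1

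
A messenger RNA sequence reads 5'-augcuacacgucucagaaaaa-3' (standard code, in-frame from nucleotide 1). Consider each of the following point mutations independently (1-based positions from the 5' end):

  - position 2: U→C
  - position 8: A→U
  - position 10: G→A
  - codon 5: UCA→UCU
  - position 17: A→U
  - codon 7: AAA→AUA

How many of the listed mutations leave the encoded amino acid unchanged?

1

Codon 1: AUG (Met) → ACG (Thr) — missense.
Codon 3: CAC (His) → CUC (Leu) — missense.
Codon 4: GUC (Val) → AUC (Ile) — missense.
Codon 5: UCA (Ser) → UCU (Ser) — synonymous.
Codon 6: GAA (Glu) → GUA (Val) — missense.
Codon 7: AAA (Lys) → AUA (Ile) — missense.
Synonymous: 1 of 6.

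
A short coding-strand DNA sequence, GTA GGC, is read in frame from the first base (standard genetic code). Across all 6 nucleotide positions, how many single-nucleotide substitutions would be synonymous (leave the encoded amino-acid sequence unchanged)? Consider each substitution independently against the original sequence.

6

Codon 1 (GTA, Val): 3 synonymous substitutions.
Codon 2 (GGC, Gly): 3 synonymous substitutions.
Total: 3 + 3 = 6.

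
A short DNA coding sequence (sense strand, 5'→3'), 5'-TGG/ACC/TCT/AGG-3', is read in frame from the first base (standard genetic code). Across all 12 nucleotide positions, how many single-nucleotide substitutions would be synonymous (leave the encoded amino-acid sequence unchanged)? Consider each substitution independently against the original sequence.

Codon 1 (TGG, Trp): 0 synonymous substitutions.
Codon 2 (ACC, Thr): 3 synonymous substitutions.
Codon 3 (TCT, Ser): 3 synonymous substitutions.
Codon 4 (AGG, Arg): 2 synonymous substitutions.
Total: 0 + 3 + 3 + 2 = 8.

8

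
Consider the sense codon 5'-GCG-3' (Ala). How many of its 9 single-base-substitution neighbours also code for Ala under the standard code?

3

Position 1: none → 0 synonymous.
Position 2: none → 0 synonymous.
Position 3: GCU, GCC, GCA → 3 synonymous.
Total: 0 + 0 + 3 = 3.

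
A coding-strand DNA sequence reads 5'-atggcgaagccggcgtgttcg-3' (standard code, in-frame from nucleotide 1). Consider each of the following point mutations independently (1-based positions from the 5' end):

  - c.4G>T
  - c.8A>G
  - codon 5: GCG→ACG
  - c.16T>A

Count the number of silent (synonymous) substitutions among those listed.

Codon 2: GCG (Ala) → TCG (Ser) — missense.
Codon 3: AAG (Lys) → AGG (Arg) — missense.
Codon 5: GCG (Ala) → ACG (Thr) — missense.
Codon 6: TGT (Cys) → AGT (Ser) — missense.
Synonymous: 0 of 4.

0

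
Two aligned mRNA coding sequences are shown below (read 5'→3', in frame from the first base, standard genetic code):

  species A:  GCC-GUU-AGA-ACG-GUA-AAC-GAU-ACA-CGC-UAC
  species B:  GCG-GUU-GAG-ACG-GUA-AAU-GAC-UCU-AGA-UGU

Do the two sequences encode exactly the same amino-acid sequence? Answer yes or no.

Codon 1: GCC Ala / GCG Ala — synonymous.
Codon 2: GUU Val / GUU Val — identical.
Codon 3: AGA Arg / GAG Glu — nonsynonymous.
Codon 4: ACG Thr / ACG Thr — identical.
Codon 5: GUA Val / GUA Val — identical.
Codon 6: AAC Asn / AAU Asn — synonymous.
Codon 7: GAU Asp / GAC Asp — synonymous.
Codon 8: ACA Thr / UCU Ser — nonsynonymous.
Codon 9: CGC Arg / AGA Arg — synonymous.
Codon 10: UAC Tyr / UGU Cys — nonsynonymous.
Nonsynonymous differences: 3 → different protein.

no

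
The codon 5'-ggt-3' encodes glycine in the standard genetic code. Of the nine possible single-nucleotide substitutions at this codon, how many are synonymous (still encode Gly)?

Position 1: none → 0 synonymous.
Position 2: none → 0 synonymous.
Position 3: GGC, GGA, GGG → 3 synonymous.
Total: 0 + 0 + 3 = 3.

3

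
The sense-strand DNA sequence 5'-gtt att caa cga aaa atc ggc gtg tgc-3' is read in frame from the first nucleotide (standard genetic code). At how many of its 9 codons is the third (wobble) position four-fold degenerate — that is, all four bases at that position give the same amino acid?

Codon 1 GTT (Val): third position 4-fold.
Codon 2 ATT (Ile): third position 3-fold.
Codon 3 CAA (Gln): third position 2-fold.
Codon 4 CGA (Arg): third position 4-fold.
Codon 5 AAA (Lys): third position 2-fold.
Codon 6 ATC (Ile): third position 3-fold.
Codon 7 GGC (Gly): third position 4-fold.
Codon 8 GTG (Val): third position 4-fold.
Codon 9 TGC (Cys): third position 2-fold.
Four-fold degenerate third positions: 4.

4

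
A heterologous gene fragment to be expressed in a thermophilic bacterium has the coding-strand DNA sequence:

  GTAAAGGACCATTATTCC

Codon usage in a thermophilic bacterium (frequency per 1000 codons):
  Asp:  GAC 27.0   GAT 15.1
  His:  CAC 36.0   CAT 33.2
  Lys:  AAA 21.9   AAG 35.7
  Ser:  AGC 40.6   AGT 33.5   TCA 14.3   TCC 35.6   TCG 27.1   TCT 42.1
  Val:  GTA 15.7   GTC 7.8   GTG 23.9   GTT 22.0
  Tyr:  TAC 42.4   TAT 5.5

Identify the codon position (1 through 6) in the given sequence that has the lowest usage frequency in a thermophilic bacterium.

Codon 1 GTA (Val): 15.7 per 1000.
Codon 2 AAG (Lys): 35.7 per 1000.
Codon 3 GAC (Asp): 27.0 per 1000.
Codon 4 CAT (His): 33.2 per 1000.
Codon 5 TAT (Tyr): 5.5 per 1000.
Codon 6 TCC (Ser): 35.6 per 1000.
Lowest frequency is 5.5 at codon 5.

5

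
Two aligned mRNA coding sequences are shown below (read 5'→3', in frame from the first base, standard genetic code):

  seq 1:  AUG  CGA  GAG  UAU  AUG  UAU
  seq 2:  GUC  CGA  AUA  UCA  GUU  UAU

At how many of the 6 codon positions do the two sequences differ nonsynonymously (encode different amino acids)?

4

Codon 1: AUG Met / GUC Val — nonsynonymous.
Codon 2: CGA Arg / CGA Arg — identical.
Codon 3: GAG Glu / AUA Ile — nonsynonymous.
Codon 4: UAU Tyr / UCA Ser — nonsynonymous.
Codon 5: AUG Met / GUU Val — nonsynonymous.
Codon 6: UAU Tyr / UAU Tyr — identical.
Nonsynonymous differences: 4.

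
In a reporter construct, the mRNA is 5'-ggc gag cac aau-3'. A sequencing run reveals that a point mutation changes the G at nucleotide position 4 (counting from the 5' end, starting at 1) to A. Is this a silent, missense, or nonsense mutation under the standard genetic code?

Position 4 falls in codon 2: GAG → Glu.
After the substitution the codon is AAG → Lys.
Glu ≠ Lys, so this is a missense mutation.

missense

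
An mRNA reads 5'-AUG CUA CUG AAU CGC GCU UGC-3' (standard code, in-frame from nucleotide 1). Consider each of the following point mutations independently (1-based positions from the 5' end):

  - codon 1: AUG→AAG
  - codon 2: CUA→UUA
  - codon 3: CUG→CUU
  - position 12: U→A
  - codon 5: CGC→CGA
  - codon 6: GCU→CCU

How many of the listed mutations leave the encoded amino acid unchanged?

3

Codon 1: AUG (Met) → AAG (Lys) — missense.
Codon 2: CUA (Leu) → UUA (Leu) — synonymous.
Codon 3: CUG (Leu) → CUU (Leu) — synonymous.
Codon 4: AAU (Asn) → AAA (Lys) — missense.
Codon 5: CGC (Arg) → CGA (Arg) — synonymous.
Codon 6: GCU (Ala) → CCU (Pro) — missense.
Synonymous: 3 of 6.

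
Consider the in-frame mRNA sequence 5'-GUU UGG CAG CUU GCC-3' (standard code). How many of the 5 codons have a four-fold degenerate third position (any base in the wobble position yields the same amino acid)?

Codon 1 GUU (Val): third position 4-fold.
Codon 2 UGG (Trp): third position 1-fold.
Codon 3 CAG (Gln): third position 2-fold.
Codon 4 CUU (Leu): third position 4-fold.
Codon 5 GCC (Ala): third position 4-fold.
Four-fold degenerate third positions: 3.

3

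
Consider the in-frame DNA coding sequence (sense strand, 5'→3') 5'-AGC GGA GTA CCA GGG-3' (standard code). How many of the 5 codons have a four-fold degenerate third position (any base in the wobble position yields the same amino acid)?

4

Codon 1 AGC (Ser): third position 2-fold.
Codon 2 GGA (Gly): third position 4-fold.
Codon 3 GTA (Val): third position 4-fold.
Codon 4 CCA (Pro): third position 4-fold.
Codon 5 GGG (Gly): third position 4-fold.
Four-fold degenerate third positions: 4.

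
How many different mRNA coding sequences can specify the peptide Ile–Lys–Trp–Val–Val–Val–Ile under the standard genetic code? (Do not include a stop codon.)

Ile: 3 codons.
Lys: 2 codons.
Trp: 1 codon.
Val: 4 codons.
Val: 4 codons.
Val: 4 codons.
Ile: 3 codons.
3 × 2 × 1 × 4 × 4 × 4 × 3 = 1152.

1152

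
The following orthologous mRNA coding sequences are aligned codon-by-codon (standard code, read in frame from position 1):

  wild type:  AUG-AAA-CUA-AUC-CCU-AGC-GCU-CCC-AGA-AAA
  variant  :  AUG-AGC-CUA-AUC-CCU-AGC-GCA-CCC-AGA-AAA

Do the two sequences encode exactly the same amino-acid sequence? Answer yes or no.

Codon 1: AUG Met / AUG Met — identical.
Codon 2: AAA Lys / AGC Ser — nonsynonymous.
Codon 3: CUA Leu / CUA Leu — identical.
Codon 4: AUC Ile / AUC Ile — identical.
Codon 5: CCU Pro / CCU Pro — identical.
Codon 6: AGC Ser / AGC Ser — identical.
Codon 7: GCU Ala / GCA Ala — synonymous.
Codon 8: CCC Pro / CCC Pro — identical.
Codon 9: AGA Arg / AGA Arg — identical.
Codon 10: AAA Lys / AAA Lys — identical.
Nonsynonymous differences: 1 → different protein.

no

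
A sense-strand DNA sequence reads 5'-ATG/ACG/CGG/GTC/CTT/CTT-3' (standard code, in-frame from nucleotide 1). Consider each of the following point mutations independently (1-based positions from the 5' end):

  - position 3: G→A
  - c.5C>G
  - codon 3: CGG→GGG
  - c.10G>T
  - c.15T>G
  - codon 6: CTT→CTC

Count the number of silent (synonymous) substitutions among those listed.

2

Codon 1: ATG (Met) → ATA (Ile) — missense.
Codon 2: ACG (Thr) → AGG (Arg) — missense.
Codon 3: CGG (Arg) → GGG (Gly) — missense.
Codon 4: GTC (Val) → TTC (Phe) — missense.
Codon 5: CTT (Leu) → CTG (Leu) — synonymous.
Codon 6: CTT (Leu) → CTC (Leu) — synonymous.
Synonymous: 2 of 6.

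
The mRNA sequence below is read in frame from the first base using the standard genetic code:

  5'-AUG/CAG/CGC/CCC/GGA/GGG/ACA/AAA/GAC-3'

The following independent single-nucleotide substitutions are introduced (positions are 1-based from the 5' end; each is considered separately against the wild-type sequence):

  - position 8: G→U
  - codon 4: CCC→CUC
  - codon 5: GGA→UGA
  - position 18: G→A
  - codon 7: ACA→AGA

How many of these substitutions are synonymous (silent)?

Codon 3: CGC (Arg) → CUC (Leu) — missense.
Codon 4: CCC (Pro) → CUC (Leu) — missense.
Codon 5: GGA (Gly) → UGA (Stop) — nonsense.
Codon 6: GGG (Gly) → GGA (Gly) — synonymous.
Codon 7: ACA (Thr) → AGA (Arg) — missense.
Synonymous: 1 of 5.

1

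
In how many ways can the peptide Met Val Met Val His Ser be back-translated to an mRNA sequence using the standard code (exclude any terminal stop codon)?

192

Met: 1 codon.
Val: 4 codons.
Met: 1 codon.
Val: 4 codons.
His: 2 codons.
Ser: 6 codons.
1 × 4 × 1 × 4 × 2 × 6 = 192.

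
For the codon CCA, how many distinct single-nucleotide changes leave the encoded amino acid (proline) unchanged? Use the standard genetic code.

Position 1: none → 0 synonymous.
Position 2: none → 0 synonymous.
Position 3: CCU, CCC, CCG → 3 synonymous.
Total: 0 + 0 + 3 = 3.

3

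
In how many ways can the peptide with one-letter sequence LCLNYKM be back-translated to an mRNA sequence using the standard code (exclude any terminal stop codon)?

576

Leu: 6 codons.
Cys: 2 codons.
Leu: 6 codons.
Asn: 2 codons.
Tyr: 2 codons.
Lys: 2 codons.
Met: 1 codon.
6 × 2 × 6 × 2 × 2 × 2 × 1 = 576.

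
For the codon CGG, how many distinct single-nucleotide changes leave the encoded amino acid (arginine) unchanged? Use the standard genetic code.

Position 1: AGG → 1 synonymous.
Position 2: none → 0 synonymous.
Position 3: CGT, CGC, CGA → 3 synonymous.
Total: 1 + 0 + 3 = 4.

4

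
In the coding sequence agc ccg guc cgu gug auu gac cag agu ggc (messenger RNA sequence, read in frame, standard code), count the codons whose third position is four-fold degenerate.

5

Codon 1 AGC (Ser): third position 2-fold.
Codon 2 CCG (Pro): third position 4-fold.
Codon 3 GUC (Val): third position 4-fold.
Codon 4 CGU (Arg): third position 4-fold.
Codon 5 GUG (Val): third position 4-fold.
Codon 6 AUU (Ile): third position 3-fold.
Codon 7 GAC (Asp): third position 2-fold.
Codon 8 CAG (Gln): third position 2-fold.
Codon 9 AGU (Ser): third position 2-fold.
Codon 10 GGC (Gly): third position 4-fold.
Four-fold degenerate third positions: 5.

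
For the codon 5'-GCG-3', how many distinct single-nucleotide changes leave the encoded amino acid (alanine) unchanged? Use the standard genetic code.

Position 1: none → 0 synonymous.
Position 2: none → 0 synonymous.
Position 3: GCU, GCC, GCA → 3 synonymous.
Total: 0 + 0 + 3 = 3.

3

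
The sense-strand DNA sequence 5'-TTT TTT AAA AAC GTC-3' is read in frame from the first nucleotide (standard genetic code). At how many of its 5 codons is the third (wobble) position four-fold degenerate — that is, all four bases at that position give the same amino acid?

1

Codon 1 TTT (Phe): third position 2-fold.
Codon 2 TTT (Phe): third position 2-fold.
Codon 3 AAA (Lys): third position 2-fold.
Codon 4 AAC (Asn): third position 2-fold.
Codon 5 GTC (Val): third position 4-fold.
Four-fold degenerate third positions: 1.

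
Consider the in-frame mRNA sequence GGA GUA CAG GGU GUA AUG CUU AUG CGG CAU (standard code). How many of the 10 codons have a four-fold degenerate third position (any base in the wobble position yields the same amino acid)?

6

Codon 1 GGA (Gly): third position 4-fold.
Codon 2 GUA (Val): third position 4-fold.
Codon 3 CAG (Gln): third position 2-fold.
Codon 4 GGU (Gly): third position 4-fold.
Codon 5 GUA (Val): third position 4-fold.
Codon 6 AUG (Met): third position 1-fold.
Codon 7 CUU (Leu): third position 4-fold.
Codon 8 AUG (Met): third position 1-fold.
Codon 9 CGG (Arg): third position 4-fold.
Codon 10 CAU (His): third position 2-fold.
Four-fold degenerate third positions: 6.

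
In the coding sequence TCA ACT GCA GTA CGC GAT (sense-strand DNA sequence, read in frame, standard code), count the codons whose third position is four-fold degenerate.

5

Codon 1 TCA (Ser): third position 4-fold.
Codon 2 ACT (Thr): third position 4-fold.
Codon 3 GCA (Ala): third position 4-fold.
Codon 4 GTA (Val): third position 4-fold.
Codon 5 CGC (Arg): third position 4-fold.
Codon 6 GAT (Asp): third position 2-fold.
Four-fold degenerate third positions: 5.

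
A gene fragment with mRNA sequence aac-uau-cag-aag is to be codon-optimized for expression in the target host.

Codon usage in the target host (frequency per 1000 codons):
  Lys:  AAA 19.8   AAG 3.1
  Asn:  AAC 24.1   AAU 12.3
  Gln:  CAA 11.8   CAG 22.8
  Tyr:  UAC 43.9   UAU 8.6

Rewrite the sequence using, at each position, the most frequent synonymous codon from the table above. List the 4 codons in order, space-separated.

Codon 1 (Asn): best is AAC at 24.1.
Codon 2 (Tyr): best is UAC at 43.9.
Codon 3 (Gln): best is CAG at 22.8.
Codon 4 (Lys): best is AAA at 19.8.

AAC UAC CAG AAA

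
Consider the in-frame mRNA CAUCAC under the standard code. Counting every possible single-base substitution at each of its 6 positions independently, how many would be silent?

Codon 1 (CAU, His): 1 synonymous substitution.
Codon 2 (CAC, His): 1 synonymous substitution.
Total: 1 + 1 = 2.

2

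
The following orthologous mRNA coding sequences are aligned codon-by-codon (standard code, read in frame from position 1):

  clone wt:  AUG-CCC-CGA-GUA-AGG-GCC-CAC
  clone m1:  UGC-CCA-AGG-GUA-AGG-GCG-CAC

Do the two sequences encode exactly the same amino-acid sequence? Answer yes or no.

no

Codon 1: AUG Met / UGC Cys — nonsynonymous.
Codon 2: CCC Pro / CCA Pro — synonymous.
Codon 3: CGA Arg / AGG Arg — synonymous.
Codon 4: GUA Val / GUA Val — identical.
Codon 5: AGG Arg / AGG Arg — identical.
Codon 6: GCC Ala / GCG Ala — synonymous.
Codon 7: CAC His / CAC His — identical.
Nonsynonymous differences: 1 → different protein.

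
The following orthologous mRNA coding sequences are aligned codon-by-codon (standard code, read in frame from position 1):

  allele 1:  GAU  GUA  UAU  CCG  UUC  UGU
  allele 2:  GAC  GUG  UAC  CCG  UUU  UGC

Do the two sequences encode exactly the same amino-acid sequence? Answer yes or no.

Codon 1: GAU Asp / GAC Asp — synonymous.
Codon 2: GUA Val / GUG Val — synonymous.
Codon 3: UAU Tyr / UAC Tyr — synonymous.
Codon 4: CCG Pro / CCG Pro — identical.
Codon 5: UUC Phe / UUU Phe — synonymous.
Codon 6: UGU Cys / UGC Cys — synonymous.
Nonsynonymous differences: 0 → same protein.

yes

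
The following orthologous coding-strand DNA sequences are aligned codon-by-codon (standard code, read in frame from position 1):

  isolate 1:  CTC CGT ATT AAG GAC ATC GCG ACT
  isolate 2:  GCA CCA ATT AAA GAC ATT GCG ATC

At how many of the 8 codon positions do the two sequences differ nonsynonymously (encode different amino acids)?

3

Codon 1: CTC Leu / GCA Ala — nonsynonymous.
Codon 2: CGT Arg / CCA Pro — nonsynonymous.
Codon 3: ATT Ile / ATT Ile — identical.
Codon 4: AAG Lys / AAA Lys — synonymous.
Codon 5: GAC Asp / GAC Asp — identical.
Codon 6: ATC Ile / ATT Ile — synonymous.
Codon 7: GCG Ala / GCG Ala — identical.
Codon 8: ACT Thr / ATC Ile — nonsynonymous.
Nonsynonymous differences: 3.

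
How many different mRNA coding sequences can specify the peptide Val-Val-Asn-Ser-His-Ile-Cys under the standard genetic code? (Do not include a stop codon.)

2304

Val: 4 codons.
Val: 4 codons.
Asn: 2 codons.
Ser: 6 codons.
His: 2 codons.
Ile: 3 codons.
Cys: 2 codons.
4 × 4 × 2 × 6 × 2 × 3 × 2 = 2304.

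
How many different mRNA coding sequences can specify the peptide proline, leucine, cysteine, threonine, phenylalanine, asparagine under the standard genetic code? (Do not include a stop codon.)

768

Pro: 4 codons.
Leu: 6 codons.
Cys: 2 codons.
Thr: 4 codons.
Phe: 2 codons.
Asn: 2 codons.
4 × 6 × 2 × 4 × 2 × 2 = 768.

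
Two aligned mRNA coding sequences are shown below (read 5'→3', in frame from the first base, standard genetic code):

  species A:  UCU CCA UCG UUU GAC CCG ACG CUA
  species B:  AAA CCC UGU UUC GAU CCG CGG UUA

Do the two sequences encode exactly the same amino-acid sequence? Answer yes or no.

no

Codon 1: UCU Ser / AAA Lys — nonsynonymous.
Codon 2: CCA Pro / CCC Pro — synonymous.
Codon 3: UCG Ser / UGU Cys — nonsynonymous.
Codon 4: UUU Phe / UUC Phe — synonymous.
Codon 5: GAC Asp / GAU Asp — synonymous.
Codon 6: CCG Pro / CCG Pro — identical.
Codon 7: ACG Thr / CGG Arg — nonsynonymous.
Codon 8: CUA Leu / UUA Leu — synonymous.
Nonsynonymous differences: 3 → different protein.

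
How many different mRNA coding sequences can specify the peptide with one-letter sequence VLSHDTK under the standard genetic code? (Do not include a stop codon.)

Val: 4 codons.
Leu: 6 codons.
Ser: 6 codons.
His: 2 codons.
Asp: 2 codons.
Thr: 4 codons.
Lys: 2 codons.
4 × 6 × 6 × 2 × 2 × 4 × 2 = 4608.

4608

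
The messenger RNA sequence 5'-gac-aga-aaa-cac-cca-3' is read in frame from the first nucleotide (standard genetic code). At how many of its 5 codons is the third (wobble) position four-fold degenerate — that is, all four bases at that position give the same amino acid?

Codon 1 GAC (Asp): third position 2-fold.
Codon 2 AGA (Arg): third position 2-fold.
Codon 3 AAA (Lys): third position 2-fold.
Codon 4 CAC (His): third position 2-fold.
Codon 5 CCA (Pro): third position 4-fold.
Four-fold degenerate third positions: 1.

1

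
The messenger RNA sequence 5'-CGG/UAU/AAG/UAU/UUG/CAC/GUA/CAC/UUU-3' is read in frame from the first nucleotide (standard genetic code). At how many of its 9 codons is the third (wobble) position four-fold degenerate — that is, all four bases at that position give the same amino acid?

2

Codon 1 CGG (Arg): third position 4-fold.
Codon 2 UAU (Tyr): third position 2-fold.
Codon 3 AAG (Lys): third position 2-fold.
Codon 4 UAU (Tyr): third position 2-fold.
Codon 5 UUG (Leu): third position 2-fold.
Codon 6 CAC (His): third position 2-fold.
Codon 7 GUA (Val): third position 4-fold.
Codon 8 CAC (His): third position 2-fold.
Codon 9 UUU (Phe): third position 2-fold.
Four-fold degenerate third positions: 2.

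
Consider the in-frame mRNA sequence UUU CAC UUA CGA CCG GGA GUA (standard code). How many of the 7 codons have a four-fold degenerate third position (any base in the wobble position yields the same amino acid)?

4

Codon 1 UUU (Phe): third position 2-fold.
Codon 2 CAC (His): third position 2-fold.
Codon 3 UUA (Leu): third position 2-fold.
Codon 4 CGA (Arg): third position 4-fold.
Codon 5 CCG (Pro): third position 4-fold.
Codon 6 GGA (Gly): third position 4-fold.
Codon 7 GUA (Val): third position 4-fold.
Four-fold degenerate third positions: 4.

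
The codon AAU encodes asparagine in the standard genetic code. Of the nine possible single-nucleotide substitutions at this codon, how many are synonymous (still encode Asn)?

1

Position 1: none → 0 synonymous.
Position 2: none → 0 synonymous.
Position 3: AAC → 1 synonymous.
Total: 0 + 0 + 1 = 1.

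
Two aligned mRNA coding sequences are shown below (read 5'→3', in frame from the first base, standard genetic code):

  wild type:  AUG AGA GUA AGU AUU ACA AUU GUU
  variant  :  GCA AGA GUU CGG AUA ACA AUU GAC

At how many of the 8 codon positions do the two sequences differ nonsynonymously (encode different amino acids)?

Codon 1: AUG Met / GCA Ala — nonsynonymous.
Codon 2: AGA Arg / AGA Arg — identical.
Codon 3: GUA Val / GUU Val — synonymous.
Codon 4: AGU Ser / CGG Arg — nonsynonymous.
Codon 5: AUU Ile / AUA Ile — synonymous.
Codon 6: ACA Thr / ACA Thr — identical.
Codon 7: AUU Ile / AUU Ile — identical.
Codon 8: GUU Val / GAC Asp — nonsynonymous.
Nonsynonymous differences: 3.

3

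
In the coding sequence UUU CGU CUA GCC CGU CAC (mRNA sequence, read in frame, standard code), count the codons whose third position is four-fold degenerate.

Codon 1 UUU (Phe): third position 2-fold.
Codon 2 CGU (Arg): third position 4-fold.
Codon 3 CUA (Leu): third position 4-fold.
Codon 4 GCC (Ala): third position 4-fold.
Codon 5 CGU (Arg): third position 4-fold.
Codon 6 CAC (His): third position 2-fold.
Four-fold degenerate third positions: 4.

4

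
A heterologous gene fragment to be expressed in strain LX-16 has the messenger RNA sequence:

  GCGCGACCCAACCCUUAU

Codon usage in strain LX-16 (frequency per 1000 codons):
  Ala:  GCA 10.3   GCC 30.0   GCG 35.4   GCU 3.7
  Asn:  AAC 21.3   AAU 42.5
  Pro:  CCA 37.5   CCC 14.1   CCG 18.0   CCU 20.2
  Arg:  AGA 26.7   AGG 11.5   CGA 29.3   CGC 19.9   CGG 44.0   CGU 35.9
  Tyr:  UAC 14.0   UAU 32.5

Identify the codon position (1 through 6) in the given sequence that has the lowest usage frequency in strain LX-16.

Codon 1 GCG (Ala): 35.4 per 1000.
Codon 2 CGA (Arg): 29.3 per 1000.
Codon 3 CCC (Pro): 14.1 per 1000.
Codon 4 AAC (Asn): 21.3 per 1000.
Codon 5 CCU (Pro): 20.2 per 1000.
Codon 6 UAU (Tyr): 32.5 per 1000.
Lowest frequency is 14.1 at codon 3.

3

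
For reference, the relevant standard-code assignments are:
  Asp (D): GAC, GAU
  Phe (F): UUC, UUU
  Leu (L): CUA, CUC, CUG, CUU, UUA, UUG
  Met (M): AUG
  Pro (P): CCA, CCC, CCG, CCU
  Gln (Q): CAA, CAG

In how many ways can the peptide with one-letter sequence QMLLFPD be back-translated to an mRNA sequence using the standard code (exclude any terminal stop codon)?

Gln: 2 codons.
Met: 1 codon.
Leu: 6 codons.
Leu: 6 codons.
Phe: 2 codons.
Pro: 4 codons.
Asp: 2 codons.
2 × 1 × 6 × 6 × 2 × 4 × 2 = 1152.

1152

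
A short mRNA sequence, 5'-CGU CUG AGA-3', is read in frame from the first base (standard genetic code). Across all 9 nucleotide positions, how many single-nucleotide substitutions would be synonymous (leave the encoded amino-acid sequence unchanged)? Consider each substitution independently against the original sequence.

Codon 1 (CGU, Arg): 3 synonymous substitutions.
Codon 2 (CUG, Leu): 4 synonymous substitutions.
Codon 3 (AGA, Arg): 2 synonymous substitutions.
Total: 3 + 4 + 2 = 9.

9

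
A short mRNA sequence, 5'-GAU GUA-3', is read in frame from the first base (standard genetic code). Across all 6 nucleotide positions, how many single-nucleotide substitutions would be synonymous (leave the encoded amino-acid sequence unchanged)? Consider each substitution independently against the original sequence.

4

Codon 1 (GAU, Asp): 1 synonymous substitution.
Codon 2 (GUA, Val): 3 synonymous substitutions.
Total: 1 + 3 = 4.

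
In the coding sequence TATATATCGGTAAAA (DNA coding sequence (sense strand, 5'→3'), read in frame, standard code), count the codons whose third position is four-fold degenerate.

Codon 1 TAT (Tyr): third position 2-fold.
Codon 2 ATA (Ile): third position 3-fold.
Codon 3 TCG (Ser): third position 4-fold.
Codon 4 GTA (Val): third position 4-fold.
Codon 5 AAA (Lys): third position 2-fold.
Four-fold degenerate third positions: 2.

2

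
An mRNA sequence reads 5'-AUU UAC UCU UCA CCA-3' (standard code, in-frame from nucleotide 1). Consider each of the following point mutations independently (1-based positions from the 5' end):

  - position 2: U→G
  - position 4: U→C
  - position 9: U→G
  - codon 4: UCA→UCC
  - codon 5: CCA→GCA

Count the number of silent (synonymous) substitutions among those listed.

Codon 1: AUU (Ile) → AGU (Ser) — missense.
Codon 2: UAC (Tyr) → CAC (His) — missense.
Codon 3: UCU (Ser) → UCG (Ser) — synonymous.
Codon 4: UCA (Ser) → UCC (Ser) — synonymous.
Codon 5: CCA (Pro) → GCA (Ala) — missense.
Synonymous: 2 of 5.

2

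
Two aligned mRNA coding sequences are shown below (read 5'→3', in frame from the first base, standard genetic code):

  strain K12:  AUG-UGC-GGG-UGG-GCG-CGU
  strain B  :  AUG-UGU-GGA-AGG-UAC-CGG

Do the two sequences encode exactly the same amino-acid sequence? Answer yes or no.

no

Codon 1: AUG Met / AUG Met — identical.
Codon 2: UGC Cys / UGU Cys — synonymous.
Codon 3: GGG Gly / GGA Gly — synonymous.
Codon 4: UGG Trp / AGG Arg — nonsynonymous.
Codon 5: GCG Ala / UAC Tyr — nonsynonymous.
Codon 6: CGU Arg / CGG Arg — synonymous.
Nonsynonymous differences: 2 → different protein.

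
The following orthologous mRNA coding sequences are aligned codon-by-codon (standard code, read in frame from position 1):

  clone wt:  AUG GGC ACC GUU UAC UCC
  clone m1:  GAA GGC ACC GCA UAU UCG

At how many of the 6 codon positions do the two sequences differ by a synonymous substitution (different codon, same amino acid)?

Codon 1: AUG Met / GAA Glu — nonsynonymous.
Codon 2: GGC Gly / GGC Gly — identical.
Codon 3: ACC Thr / ACC Thr — identical.
Codon 4: GUU Val / GCA Ala — nonsynonymous.
Codon 5: UAC Tyr / UAU Tyr — synonymous.
Codon 6: UCC Ser / UCG Ser — synonymous.
Synonymous differences: 2.

2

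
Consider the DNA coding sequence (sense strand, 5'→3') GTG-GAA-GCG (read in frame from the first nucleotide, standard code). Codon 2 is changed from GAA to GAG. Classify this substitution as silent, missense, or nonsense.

Position 6 falls in codon 2: GAA → Glu.
After the substitution the codon is GAG → Glu.
Both encode Glu, so the change is synonymous.

silent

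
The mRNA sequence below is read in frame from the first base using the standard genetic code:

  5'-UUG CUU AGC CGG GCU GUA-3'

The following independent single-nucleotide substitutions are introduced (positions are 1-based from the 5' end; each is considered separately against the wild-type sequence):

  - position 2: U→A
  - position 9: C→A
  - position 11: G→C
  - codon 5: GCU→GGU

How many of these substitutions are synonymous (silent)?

0

Codon 1: UUG (Leu) → UAG (Stop) — nonsense.
Codon 3: AGC (Ser) → AGA (Arg) — missense.
Codon 4: CGG (Arg) → CCG (Pro) — missense.
Codon 5: GCU (Ala) → GGU (Gly) — missense.
Synonymous: 0 of 4.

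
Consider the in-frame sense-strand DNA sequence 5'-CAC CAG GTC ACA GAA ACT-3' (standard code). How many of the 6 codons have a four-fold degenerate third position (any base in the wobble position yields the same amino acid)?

3

Codon 1 CAC (His): third position 2-fold.
Codon 2 CAG (Gln): third position 2-fold.
Codon 3 GTC (Val): third position 4-fold.
Codon 4 ACA (Thr): third position 4-fold.
Codon 5 GAA (Glu): third position 2-fold.
Codon 6 ACT (Thr): third position 4-fold.
Four-fold degenerate third positions: 3.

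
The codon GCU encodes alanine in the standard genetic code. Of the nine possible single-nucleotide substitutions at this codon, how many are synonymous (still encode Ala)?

3

Position 1: none → 0 synonymous.
Position 2: none → 0 synonymous.
Position 3: GCC, GCA, GCG → 3 synonymous.
Total: 0 + 0 + 3 = 3.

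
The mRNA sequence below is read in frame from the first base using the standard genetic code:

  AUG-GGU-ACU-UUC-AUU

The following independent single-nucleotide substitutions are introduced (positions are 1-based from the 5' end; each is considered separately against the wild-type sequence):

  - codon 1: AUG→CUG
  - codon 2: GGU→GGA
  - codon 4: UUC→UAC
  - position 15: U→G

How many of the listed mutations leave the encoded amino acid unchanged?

Codon 1: AUG (Met) → CUG (Leu) — missense.
Codon 2: GGU (Gly) → GGA (Gly) — synonymous.
Codon 4: UUC (Phe) → UAC (Tyr) — missense.
Codon 5: AUU (Ile) → AUG (Met) — missense.
Synonymous: 1 of 4.

1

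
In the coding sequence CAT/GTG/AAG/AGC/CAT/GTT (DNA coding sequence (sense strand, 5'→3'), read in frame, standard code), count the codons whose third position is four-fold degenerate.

Codon 1 CAT (His): third position 2-fold.
Codon 2 GTG (Val): third position 4-fold.
Codon 3 AAG (Lys): third position 2-fold.
Codon 4 AGC (Ser): third position 2-fold.
Codon 5 CAT (His): third position 2-fold.
Codon 6 GTT (Val): third position 4-fold.
Four-fold degenerate third positions: 2.

2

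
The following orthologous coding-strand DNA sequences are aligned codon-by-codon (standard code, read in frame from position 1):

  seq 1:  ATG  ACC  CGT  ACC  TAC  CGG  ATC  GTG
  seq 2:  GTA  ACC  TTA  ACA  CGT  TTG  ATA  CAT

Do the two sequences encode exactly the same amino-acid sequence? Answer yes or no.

no

Codon 1: ATG Met / GTA Val — nonsynonymous.
Codon 2: ACC Thr / ACC Thr — identical.
Codon 3: CGT Arg / TTA Leu — nonsynonymous.
Codon 4: ACC Thr / ACA Thr — synonymous.
Codon 5: TAC Tyr / CGT Arg — nonsynonymous.
Codon 6: CGG Arg / TTG Leu — nonsynonymous.
Codon 7: ATC Ile / ATA Ile — synonymous.
Codon 8: GTG Val / CAT His — nonsynonymous.
Nonsynonymous differences: 5 → different protein.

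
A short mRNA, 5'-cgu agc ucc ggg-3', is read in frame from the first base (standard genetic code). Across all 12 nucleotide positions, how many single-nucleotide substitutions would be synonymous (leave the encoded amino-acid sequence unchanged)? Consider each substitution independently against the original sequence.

10

Codon 1 (CGU, Arg): 3 synonymous substitutions.
Codon 2 (AGC, Ser): 1 synonymous substitution.
Codon 3 (UCC, Ser): 3 synonymous substitutions.
Codon 4 (GGG, Gly): 3 synonymous substitutions.
Total: 3 + 1 + 3 + 3 = 10.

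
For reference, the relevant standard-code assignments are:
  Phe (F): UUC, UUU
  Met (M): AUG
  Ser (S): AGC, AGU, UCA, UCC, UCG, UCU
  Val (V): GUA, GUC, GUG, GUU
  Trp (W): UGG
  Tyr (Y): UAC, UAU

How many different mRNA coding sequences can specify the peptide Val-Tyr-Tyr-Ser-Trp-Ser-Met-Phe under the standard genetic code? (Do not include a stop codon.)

Val: 4 codons.
Tyr: 2 codons.
Tyr: 2 codons.
Ser: 6 codons.
Trp: 1 codon.
Ser: 6 codons.
Met: 1 codon.
Phe: 2 codons.
4 × 2 × 2 × 6 × 1 × 6 × 1 × 2 = 1152.

1152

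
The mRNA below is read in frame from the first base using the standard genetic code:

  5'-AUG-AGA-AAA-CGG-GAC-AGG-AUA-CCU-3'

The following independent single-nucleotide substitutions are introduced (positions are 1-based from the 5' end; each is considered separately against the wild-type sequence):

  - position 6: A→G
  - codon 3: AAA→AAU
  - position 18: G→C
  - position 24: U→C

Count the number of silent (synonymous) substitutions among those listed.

Codon 2: AGA (Arg) → AGG (Arg) — synonymous.
Codon 3: AAA (Lys) → AAU (Asn) — missense.
Codon 6: AGG (Arg) → AGC (Ser) — missense.
Codon 8: CCU (Pro) → CCC (Pro) — synonymous.
Synonymous: 2 of 4.

2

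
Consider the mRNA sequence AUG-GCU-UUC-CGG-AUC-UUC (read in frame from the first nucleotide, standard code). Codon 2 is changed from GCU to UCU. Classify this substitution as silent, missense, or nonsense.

missense

Position 4 falls in codon 2: GCU → Ala.
After the substitution the codon is UCU → Ser.
Ala ≠ Ser, so this is a missense mutation.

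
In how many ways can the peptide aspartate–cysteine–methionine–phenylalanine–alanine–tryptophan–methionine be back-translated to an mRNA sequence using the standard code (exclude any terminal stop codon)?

Asp: 2 codons.
Cys: 2 codons.
Met: 1 codon.
Phe: 2 codons.
Ala: 4 codons.
Trp: 1 codon.
Met: 1 codon.
2 × 2 × 1 × 2 × 4 × 1 × 1 = 32.

32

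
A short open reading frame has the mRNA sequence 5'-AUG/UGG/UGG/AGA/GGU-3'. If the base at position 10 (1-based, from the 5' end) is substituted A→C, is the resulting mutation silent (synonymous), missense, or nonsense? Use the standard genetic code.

Position 10 falls in codon 4: AGA → Arg.
After the substitution the codon is CGA → Arg.
Both encode Arg, so the change is synonymous.

silent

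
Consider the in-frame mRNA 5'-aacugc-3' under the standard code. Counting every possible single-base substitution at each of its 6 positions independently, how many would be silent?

Codon 1 (AAC, Asn): 1 synonymous substitution.
Codon 2 (UGC, Cys): 1 synonymous substitution.
Total: 1 + 1 = 2.

2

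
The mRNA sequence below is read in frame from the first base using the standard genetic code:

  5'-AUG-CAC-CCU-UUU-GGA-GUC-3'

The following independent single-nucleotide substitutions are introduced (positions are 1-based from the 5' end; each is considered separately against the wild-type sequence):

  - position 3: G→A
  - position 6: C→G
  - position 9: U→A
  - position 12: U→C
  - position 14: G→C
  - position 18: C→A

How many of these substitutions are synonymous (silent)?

3

Codon 1: AUG (Met) → AUA (Ile) — missense.
Codon 2: CAC (His) → CAG (Gln) — missense.
Codon 3: CCU (Pro) → CCA (Pro) — synonymous.
Codon 4: UUU (Phe) → UUC (Phe) — synonymous.
Codon 5: GGA (Gly) → GCA (Ala) — missense.
Codon 6: GUC (Val) → GUA (Val) — synonymous.
Synonymous: 3 of 6.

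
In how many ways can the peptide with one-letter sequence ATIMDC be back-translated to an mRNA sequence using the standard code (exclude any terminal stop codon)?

192

Ala: 4 codons.
Thr: 4 codons.
Ile: 3 codons.
Met: 1 codon.
Asp: 2 codons.
Cys: 2 codons.
4 × 4 × 3 × 1 × 2 × 2 = 192.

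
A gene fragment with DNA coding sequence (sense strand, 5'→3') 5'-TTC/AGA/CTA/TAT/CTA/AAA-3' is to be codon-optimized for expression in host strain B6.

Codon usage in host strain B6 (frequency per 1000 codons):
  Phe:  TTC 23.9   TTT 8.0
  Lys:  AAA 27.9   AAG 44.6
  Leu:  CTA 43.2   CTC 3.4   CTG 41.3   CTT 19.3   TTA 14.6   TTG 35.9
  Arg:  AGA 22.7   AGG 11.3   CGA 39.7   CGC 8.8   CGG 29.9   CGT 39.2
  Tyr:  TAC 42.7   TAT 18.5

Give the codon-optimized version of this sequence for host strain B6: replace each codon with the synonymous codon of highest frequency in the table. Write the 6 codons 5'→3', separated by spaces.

TTC CGA CTA TAC CTA AAG

Codon 1 (Phe): best is TTC at 23.9.
Codon 2 (Arg): best is CGA at 39.7.
Codon 3 (Leu): best is CTA at 43.2.
Codon 4 (Tyr): best is TAC at 42.7.
Codon 5 (Leu): best is CTA at 43.2.
Codon 6 (Lys): best is AAG at 44.6.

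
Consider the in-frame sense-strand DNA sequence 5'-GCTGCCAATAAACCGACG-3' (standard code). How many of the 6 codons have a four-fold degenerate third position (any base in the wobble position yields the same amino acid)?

4

Codon 1 GCT (Ala): third position 4-fold.
Codon 2 GCC (Ala): third position 4-fold.
Codon 3 AAT (Asn): third position 2-fold.
Codon 4 AAA (Lys): third position 2-fold.
Codon 5 CCG (Pro): third position 4-fold.
Codon 6 ACG (Thr): third position 4-fold.
Four-fold degenerate third positions: 4.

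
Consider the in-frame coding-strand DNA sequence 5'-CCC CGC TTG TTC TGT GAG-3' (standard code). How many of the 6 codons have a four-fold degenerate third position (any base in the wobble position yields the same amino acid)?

Codon 1 CCC (Pro): third position 4-fold.
Codon 2 CGC (Arg): third position 4-fold.
Codon 3 TTG (Leu): third position 2-fold.
Codon 4 TTC (Phe): third position 2-fold.
Codon 5 TGT (Cys): third position 2-fold.
Codon 6 GAG (Glu): third position 2-fold.
Four-fold degenerate third positions: 2.

2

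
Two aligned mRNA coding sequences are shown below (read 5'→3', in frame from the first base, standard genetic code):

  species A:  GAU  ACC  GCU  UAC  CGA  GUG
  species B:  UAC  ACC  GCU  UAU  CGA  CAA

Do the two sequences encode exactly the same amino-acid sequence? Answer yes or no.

no

Codon 1: GAU Asp / UAC Tyr — nonsynonymous.
Codon 2: ACC Thr / ACC Thr — identical.
Codon 3: GCU Ala / GCU Ala — identical.
Codon 4: UAC Tyr / UAU Tyr — synonymous.
Codon 5: CGA Arg / CGA Arg — identical.
Codon 6: GUG Val / CAA Gln — nonsynonymous.
Nonsynonymous differences: 2 → different protein.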